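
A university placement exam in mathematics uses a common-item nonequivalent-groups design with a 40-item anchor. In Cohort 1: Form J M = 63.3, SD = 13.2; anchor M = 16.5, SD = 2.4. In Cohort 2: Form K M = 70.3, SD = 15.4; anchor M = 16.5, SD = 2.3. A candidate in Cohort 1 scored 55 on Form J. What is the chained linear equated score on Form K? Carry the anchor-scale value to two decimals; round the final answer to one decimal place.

Form J → anchor (Cohort 1): v = (2.4/13.2)(55 − 63.3) + 16.5 = 14.99
anchor → Form K (Cohort 2): y = (15.4/2.3)(14.99 − 16.5) + 70.3 = 60.2

60.2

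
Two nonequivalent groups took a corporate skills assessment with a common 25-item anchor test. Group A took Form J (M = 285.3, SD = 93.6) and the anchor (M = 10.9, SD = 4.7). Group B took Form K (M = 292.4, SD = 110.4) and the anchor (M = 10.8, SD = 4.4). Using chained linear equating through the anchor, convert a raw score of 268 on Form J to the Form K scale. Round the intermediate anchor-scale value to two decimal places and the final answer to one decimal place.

273.1

Form J → anchor (Group A): v = (4.7/93.6)(268 − 285.3) + 10.9 = 10.03
anchor → Form K (Group B): y = (110.4/4.4)(10.03 − 10.8) + 292.4 = 273.1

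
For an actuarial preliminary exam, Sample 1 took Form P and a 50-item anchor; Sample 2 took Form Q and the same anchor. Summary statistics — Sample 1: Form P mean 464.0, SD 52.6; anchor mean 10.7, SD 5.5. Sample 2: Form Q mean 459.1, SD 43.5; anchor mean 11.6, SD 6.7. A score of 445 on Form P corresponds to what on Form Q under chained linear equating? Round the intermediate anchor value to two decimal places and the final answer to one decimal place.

440.3

Form P → anchor (Sample 1): v = (5.5/52.6)(445 − 464.0) + 10.7 = 8.71
anchor → Form Q (Sample 2): y = (43.5/6.7)(8.71 − 11.6) + 459.1 = 440.3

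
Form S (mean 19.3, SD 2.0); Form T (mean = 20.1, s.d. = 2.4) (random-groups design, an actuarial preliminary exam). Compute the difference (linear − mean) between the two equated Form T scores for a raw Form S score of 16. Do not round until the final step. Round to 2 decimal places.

Mean-equated: 16 + (20.1 − 19.3) = 16.80
Linear-equated: (2.4/2.0)(16 − 19.3) + 20.1 = 16.140
Difference = 16.140 − 16.80 = -0.66

-0.66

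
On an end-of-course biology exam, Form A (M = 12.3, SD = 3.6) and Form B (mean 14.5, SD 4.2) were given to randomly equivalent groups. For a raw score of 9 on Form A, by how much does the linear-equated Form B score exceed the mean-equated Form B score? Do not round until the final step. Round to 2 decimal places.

Mean-equated: 9 + (14.5 − 12.3) = 11.20
Linear-equated: (4.2/3.6)(9 − 12.3) + 14.5 = 10.650
Difference = 10.650 − 11.20 = -0.55

-0.55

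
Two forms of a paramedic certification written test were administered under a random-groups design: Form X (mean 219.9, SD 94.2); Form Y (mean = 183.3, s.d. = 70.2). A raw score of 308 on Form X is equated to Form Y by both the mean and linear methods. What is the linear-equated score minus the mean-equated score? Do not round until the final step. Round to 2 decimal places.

-22.45

Mean-equated: 308 + (183.3 − 219.9) = 271.40
Linear-equated: (70.2/94.2)(308 − 219.9) + 183.3 = 248.954
Difference = 248.954 − 271.40 = -22.45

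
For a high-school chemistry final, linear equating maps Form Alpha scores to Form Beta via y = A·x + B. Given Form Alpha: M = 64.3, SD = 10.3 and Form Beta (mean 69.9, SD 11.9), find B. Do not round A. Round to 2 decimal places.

A = SD_Y / SD_X = 11.9 / 10.3 = 1.155340
B = M_Y − A·M_X = 69.9 − 1.155340 × 64.3 = -4.39

-4.39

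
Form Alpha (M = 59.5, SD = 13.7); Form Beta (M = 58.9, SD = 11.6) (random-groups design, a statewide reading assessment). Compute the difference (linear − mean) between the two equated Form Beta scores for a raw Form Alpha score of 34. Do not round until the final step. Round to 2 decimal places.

Mean-equated: 34 + (58.9 − 59.5) = 33.40
Linear-equated: (11.6/13.7)(34 − 59.5) + 58.9 = 37.309
Difference = 37.309 − 33.40 = 3.91

3.91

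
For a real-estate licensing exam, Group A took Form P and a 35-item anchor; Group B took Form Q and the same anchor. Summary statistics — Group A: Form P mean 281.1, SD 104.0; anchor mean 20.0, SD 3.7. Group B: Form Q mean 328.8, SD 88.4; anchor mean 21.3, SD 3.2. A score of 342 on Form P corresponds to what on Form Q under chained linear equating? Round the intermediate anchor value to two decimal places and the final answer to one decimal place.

Form P → anchor (Group A): v = (3.7/104.0)(342 − 281.1) + 20.0 = 22.17
anchor → Form Q (Group B): y = (88.4/3.2)(22.17 − 21.3) + 328.8 = 352.8

352.8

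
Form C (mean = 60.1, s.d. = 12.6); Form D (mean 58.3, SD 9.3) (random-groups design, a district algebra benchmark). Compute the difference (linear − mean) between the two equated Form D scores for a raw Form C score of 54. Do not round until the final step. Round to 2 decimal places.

Mean-equated: 54 + (58.3 − 60.1) = 52.20
Linear-equated: (9.3/12.6)(54 − 60.1) + 58.3 = 53.798
Difference = 53.798 − 52.20 = 1.60

1.60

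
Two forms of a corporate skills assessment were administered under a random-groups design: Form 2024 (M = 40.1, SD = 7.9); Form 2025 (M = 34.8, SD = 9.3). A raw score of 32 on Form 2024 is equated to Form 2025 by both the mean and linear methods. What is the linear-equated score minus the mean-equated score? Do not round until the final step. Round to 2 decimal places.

-1.44

Mean-equated: 32 + (34.8 − 40.1) = 26.70
Linear-equated: (9.3/7.9)(32 − 40.1) + 34.8 = 25.265
Difference = 25.265 − 26.70 = -1.44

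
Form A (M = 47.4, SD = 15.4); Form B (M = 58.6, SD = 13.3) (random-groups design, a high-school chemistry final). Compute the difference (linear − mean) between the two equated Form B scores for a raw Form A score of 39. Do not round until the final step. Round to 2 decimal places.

1.15

Mean-equated: 39 + (58.6 − 47.4) = 50.20
Linear-equated: (13.3/15.4)(39 − 47.4) + 58.6 = 51.345
Difference = 51.345 − 50.20 = 1.15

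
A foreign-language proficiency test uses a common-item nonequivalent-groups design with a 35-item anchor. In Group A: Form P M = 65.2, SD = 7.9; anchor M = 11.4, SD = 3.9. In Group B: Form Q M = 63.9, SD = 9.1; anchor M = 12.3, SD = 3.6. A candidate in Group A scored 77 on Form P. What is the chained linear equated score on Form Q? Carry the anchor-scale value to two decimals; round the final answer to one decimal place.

Form P → anchor (Group A): v = (3.9/7.9)(77 − 65.2) + 11.4 = 17.23
anchor → Form Q (Group B): y = (9.1/3.6)(17.23 − 12.3) + 63.9 = 76.4

76.4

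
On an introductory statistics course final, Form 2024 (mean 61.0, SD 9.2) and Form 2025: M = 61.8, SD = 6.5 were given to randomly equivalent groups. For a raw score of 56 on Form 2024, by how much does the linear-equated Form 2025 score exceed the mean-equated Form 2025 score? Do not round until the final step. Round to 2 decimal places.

Mean-equated: 56 + (61.8 − 61.0) = 56.80
Linear-equated: (6.5/9.2)(56 − 61.0) + 61.8 = 58.267
Difference = 58.267 − 56.80 = 1.47

1.47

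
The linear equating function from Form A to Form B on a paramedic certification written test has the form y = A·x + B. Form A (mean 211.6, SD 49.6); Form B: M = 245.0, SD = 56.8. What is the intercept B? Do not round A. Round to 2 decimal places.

2.68

A = SD_Y / SD_X = 56.8 / 49.6 = 1.145161
B = M_Y − A·M_X = 245.0 − 1.145161 × 211.6 = 2.68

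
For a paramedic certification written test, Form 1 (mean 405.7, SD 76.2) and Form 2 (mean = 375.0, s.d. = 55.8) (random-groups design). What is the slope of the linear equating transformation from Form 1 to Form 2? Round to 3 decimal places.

A = SD_Y / SD_X = 55.8 / 76.2 = 0.732

0.732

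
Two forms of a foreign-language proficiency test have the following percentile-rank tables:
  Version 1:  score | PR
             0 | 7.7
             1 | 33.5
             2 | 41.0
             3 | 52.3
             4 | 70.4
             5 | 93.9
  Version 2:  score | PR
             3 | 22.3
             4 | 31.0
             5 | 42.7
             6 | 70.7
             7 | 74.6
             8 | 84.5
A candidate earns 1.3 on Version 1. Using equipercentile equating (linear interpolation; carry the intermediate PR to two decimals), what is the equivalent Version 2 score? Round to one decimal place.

4.4

PR of 1.3 on Version 1: 33.5 + (1.3 − 1)/(2 − 1) × (41.0 − 33.5) = 35.75
On Version 2, PR 35.75 falls between score 4 (PR 31.0) and 5 (PR 42.7).
Interpolate: 4 + (35.75 − 31.0)/(42.7 − 31.0) × (5 − 4) = 4.4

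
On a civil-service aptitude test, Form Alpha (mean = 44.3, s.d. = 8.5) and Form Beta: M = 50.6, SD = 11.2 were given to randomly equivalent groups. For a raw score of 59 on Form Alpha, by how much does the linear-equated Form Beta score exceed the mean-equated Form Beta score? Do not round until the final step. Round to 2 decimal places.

4.67

Mean-equated: 59 + (50.6 − 44.3) = 65.30
Linear-equated: (11.2/8.5)(59 − 44.3) + 50.6 = 69.969
Difference = 69.969 − 65.30 = 4.67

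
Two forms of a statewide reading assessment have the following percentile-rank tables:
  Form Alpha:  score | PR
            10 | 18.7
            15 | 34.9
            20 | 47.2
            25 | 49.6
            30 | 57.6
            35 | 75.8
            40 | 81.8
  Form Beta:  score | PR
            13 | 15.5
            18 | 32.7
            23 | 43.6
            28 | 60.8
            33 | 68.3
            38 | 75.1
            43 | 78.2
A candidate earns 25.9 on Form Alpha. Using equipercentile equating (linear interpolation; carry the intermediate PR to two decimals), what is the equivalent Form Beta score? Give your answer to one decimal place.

25.2

PR of 25.9 on Form Alpha: 49.6 + (25.9 − 25)/(30 − 25) × (57.6 − 49.6) = 51.04
On Form Beta, PR 51.04 falls between score 23 (PR 43.6) and 28 (PR 60.8).
Interpolate: 23 + (51.04 − 43.6)/(60.8 − 43.6) × (28 − 23) = 25.2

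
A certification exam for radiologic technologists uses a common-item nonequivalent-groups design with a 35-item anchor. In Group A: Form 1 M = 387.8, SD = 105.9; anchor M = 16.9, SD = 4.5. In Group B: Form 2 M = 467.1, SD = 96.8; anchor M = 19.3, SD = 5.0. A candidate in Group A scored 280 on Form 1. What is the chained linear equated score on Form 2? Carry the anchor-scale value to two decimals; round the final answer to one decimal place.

Form 1 → anchor (Group A): v = (4.5/105.9)(280 − 387.8) + 16.9 = 12.32
anchor → Form 2 (Group B): y = (96.8/5.0)(12.32 − 19.3) + 467.1 = 332.0

332.0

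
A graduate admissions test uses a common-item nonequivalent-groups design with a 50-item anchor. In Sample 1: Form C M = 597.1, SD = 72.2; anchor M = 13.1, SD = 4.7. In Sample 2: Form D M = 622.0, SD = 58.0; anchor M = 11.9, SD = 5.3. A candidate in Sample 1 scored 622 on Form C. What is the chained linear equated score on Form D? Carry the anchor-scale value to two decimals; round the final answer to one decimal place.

652.9

Form C → anchor (Sample 1): v = (4.7/72.2)(622 − 597.1) + 13.1 = 14.72
anchor → Form D (Sample 2): y = (58.0/5.3)(14.72 − 11.9) + 622.0 = 652.9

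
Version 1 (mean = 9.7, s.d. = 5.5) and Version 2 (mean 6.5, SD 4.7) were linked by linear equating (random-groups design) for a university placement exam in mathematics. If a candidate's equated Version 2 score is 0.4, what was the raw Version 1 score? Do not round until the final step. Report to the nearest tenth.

Invert y = (SD_Y/SD_X)(x − M_X) + M_Y:
x = (SD_X/SD_Y)(y − M_Y) + M_X = (5.5/4.7)(0.4 − 6.5) + 9.7
x = 1.170213 × -6.100 + 9.7 = 2.6

2.6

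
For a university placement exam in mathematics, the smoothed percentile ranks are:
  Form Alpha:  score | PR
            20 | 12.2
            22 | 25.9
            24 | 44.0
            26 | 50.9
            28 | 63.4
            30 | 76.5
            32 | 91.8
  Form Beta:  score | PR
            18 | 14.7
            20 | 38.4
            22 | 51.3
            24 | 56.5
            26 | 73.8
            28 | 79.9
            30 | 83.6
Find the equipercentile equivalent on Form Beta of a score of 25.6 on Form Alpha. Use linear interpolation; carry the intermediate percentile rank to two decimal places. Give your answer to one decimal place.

21.7

PR of 25.6 on Form Alpha: 44.0 + (25.6 − 24)/(26 − 24) × (50.9 − 44.0) = 49.52
On Form Beta, PR 49.52 falls between score 20 (PR 38.4) and 22 (PR 51.3).
Interpolate: 20 + (49.52 − 38.4)/(51.3 − 38.4) × (22 − 20) = 21.7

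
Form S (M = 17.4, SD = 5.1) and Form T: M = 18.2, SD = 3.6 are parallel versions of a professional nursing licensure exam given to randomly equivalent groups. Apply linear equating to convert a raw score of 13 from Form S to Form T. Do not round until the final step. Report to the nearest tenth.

Linear equating: y = (SD_Y/SD_X)(x − M_X) + M_Y
y = (3.6/5.1)(13 − 17.4) + 18.2
y = 0.705882 × -4.4 + 18.2 = -3.1059 + 18.2 = 15.1

15.1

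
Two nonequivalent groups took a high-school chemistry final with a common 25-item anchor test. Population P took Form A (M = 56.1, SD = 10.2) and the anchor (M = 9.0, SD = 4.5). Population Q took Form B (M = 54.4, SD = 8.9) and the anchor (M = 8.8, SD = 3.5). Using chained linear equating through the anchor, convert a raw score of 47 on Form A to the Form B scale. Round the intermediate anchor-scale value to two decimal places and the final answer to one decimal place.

Form A → anchor (Population P): v = (4.5/10.2)(47 − 56.1) + 9.0 = 4.99
anchor → Form B (Population Q): y = (8.9/3.5)(4.99 − 8.8) + 54.4 = 44.7

44.7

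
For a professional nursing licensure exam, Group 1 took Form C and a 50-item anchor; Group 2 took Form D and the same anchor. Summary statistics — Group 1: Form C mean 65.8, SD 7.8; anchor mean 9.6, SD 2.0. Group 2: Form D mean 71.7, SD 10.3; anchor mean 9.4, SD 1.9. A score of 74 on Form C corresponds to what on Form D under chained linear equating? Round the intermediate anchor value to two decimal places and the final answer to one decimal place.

Form C → anchor (Group 1): v = (2.0/7.8)(74 − 65.8) + 9.6 = 11.70
anchor → Form D (Group 2): y = (10.3/1.9)(11.70 − 9.4) + 71.7 = 84.2

84.2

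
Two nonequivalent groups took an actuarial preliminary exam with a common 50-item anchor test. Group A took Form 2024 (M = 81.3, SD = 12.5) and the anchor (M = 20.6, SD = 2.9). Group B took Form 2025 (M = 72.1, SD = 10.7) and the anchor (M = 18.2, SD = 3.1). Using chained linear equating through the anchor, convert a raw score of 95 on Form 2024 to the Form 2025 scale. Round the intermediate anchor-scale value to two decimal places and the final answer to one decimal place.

91.4

Form 2024 → anchor (Group A): v = (2.9/12.5)(95 − 81.3) + 20.6 = 23.78
anchor → Form 2025 (Group B): y = (10.7/3.1)(23.78 − 18.2) + 72.1 = 91.4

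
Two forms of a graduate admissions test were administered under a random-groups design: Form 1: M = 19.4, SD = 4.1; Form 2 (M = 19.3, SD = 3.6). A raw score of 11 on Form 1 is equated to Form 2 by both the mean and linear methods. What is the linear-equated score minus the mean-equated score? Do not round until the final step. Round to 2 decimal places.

Mean-equated: 11 + (19.3 − 19.4) = 10.90
Linear-equated: (3.6/4.1)(11 − 19.4) + 19.3 = 11.924
Difference = 11.924 − 10.90 = 1.02

1.02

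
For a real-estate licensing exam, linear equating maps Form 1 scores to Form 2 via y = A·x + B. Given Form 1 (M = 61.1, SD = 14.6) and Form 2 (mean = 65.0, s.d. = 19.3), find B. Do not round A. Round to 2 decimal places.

-15.77

A = SD_Y / SD_X = 19.3 / 14.6 = 1.321918
B = M_Y − A·M_X = 65.0 − 1.321918 × 61.1 = -15.77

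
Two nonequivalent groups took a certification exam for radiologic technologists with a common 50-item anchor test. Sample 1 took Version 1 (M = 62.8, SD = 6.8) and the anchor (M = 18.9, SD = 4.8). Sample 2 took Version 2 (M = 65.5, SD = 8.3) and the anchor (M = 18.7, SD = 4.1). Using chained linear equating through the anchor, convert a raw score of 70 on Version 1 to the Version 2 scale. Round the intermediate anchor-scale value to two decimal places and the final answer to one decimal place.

76.2

Version 1 → anchor (Sample 1): v = (4.8/6.8)(70 − 62.8) + 18.9 = 23.98
anchor → Version 2 (Sample 2): y = (8.3/4.1)(23.98 − 18.7) + 65.5 = 76.2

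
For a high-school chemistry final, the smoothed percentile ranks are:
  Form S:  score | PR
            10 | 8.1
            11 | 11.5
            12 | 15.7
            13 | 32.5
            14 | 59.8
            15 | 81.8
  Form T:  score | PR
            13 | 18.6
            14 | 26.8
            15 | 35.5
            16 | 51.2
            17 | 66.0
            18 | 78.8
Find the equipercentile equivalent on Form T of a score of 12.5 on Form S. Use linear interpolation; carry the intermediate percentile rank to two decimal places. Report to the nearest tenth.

13.7

PR of 12.5 on Form S: 15.7 + (12.5 − 12)/(13 − 12) × (32.5 − 15.7) = 24.10
On Form T, PR 24.10 falls between score 13 (PR 18.6) and 14 (PR 26.8).
Interpolate: 13 + (24.10 − 18.6)/(26.8 − 18.6) × (14 − 13) = 13.7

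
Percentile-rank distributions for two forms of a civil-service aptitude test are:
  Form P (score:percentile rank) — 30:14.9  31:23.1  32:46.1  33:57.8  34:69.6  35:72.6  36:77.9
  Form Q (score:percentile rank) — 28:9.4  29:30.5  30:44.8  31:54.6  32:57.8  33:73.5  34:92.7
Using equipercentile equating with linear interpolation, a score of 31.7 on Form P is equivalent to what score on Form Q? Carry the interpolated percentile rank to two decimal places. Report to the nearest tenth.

29.6

PR of 31.7 on Form P: 23.1 + (31.7 − 31)/(32 − 31) × (46.1 − 23.1) = 39.20
On Form Q, PR 39.20 falls between score 29 (PR 30.5) and 30 (PR 44.8).
Interpolate: 29 + (39.20 − 30.5)/(44.8 − 30.5) × (30 − 29) = 29.6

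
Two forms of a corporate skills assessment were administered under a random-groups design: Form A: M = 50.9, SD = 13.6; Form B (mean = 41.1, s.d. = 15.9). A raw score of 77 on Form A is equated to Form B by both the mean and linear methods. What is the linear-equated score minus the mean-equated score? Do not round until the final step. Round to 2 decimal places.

4.41

Mean-equated: 77 + (41.1 − 50.9) = 67.20
Linear-equated: (15.9/13.6)(77 − 50.9) + 41.1 = 71.614
Difference = 71.614 − 67.20 = 4.41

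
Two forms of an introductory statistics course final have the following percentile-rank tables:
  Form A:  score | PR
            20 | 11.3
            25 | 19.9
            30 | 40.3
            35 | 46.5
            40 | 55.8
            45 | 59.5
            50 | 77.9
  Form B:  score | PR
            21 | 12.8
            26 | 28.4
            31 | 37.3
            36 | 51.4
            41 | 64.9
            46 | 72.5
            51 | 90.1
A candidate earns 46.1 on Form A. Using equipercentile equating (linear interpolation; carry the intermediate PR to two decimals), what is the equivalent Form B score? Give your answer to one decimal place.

40.5

PR of 46.1 on Form A: 59.5 + (46.1 − 45)/(50 − 45) × (77.9 − 59.5) = 63.55
On Form B, PR 63.55 falls between score 36 (PR 51.4) and 41 (PR 64.9).
Interpolate: 36 + (63.55 − 51.4)/(64.9 − 51.4) × (41 − 36) = 40.5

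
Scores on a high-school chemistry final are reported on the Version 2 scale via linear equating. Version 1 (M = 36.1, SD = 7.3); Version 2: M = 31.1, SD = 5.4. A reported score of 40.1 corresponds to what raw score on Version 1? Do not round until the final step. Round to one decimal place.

48.3

Invert y = (SD_Y/SD_X)(x − M_X) + M_Y:
x = (SD_X/SD_Y)(y − M_Y) + M_X = (7.3/5.4)(40.1 − 31.1) + 36.1
x = 1.351852 × 9.000 + 36.1 = 48.3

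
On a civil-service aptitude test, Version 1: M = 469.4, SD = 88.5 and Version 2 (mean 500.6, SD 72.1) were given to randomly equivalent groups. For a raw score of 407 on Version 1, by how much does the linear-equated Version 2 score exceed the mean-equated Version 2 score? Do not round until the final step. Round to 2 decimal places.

11.56

Mean-equated: 407 + (500.6 − 469.4) = 438.20
Linear-equated: (72.1/88.5)(407 − 469.4) + 500.6 = 449.763
Difference = 449.763 − 438.20 = 11.56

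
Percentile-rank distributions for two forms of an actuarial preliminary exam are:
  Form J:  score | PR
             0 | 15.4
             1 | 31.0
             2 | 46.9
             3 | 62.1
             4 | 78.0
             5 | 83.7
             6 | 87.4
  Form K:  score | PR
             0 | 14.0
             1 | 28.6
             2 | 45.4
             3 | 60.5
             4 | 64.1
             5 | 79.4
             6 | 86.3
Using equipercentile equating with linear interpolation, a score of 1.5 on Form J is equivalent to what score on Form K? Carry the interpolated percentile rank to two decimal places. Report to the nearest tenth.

1.6

PR of 1.5 on Form J: 31.0 + (1.5 − 1)/(2 − 1) × (46.9 − 31.0) = 38.95
On Form K, PR 38.95 falls between score 1 (PR 28.6) and 2 (PR 45.4).
Interpolate: 1 + (38.95 − 28.6)/(45.4 − 28.6) × (2 − 1) = 1.6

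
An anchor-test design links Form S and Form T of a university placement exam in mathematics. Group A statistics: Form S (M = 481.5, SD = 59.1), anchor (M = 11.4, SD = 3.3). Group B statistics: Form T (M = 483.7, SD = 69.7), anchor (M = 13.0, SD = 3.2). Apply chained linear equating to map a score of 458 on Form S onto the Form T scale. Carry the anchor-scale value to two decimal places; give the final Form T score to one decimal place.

420.3

Form S → anchor (Group A): v = (3.3/59.1)(458 − 481.5) + 11.4 = 10.09
anchor → Form T (Group B): y = (69.7/3.2)(10.09 − 13.0) + 483.7 = 420.3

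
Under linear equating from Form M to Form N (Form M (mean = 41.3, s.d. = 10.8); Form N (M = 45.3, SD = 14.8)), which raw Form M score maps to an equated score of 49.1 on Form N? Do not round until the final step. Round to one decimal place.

44.1

Invert y = (SD_Y/SD_X)(x − M_X) + M_Y:
x = (SD_X/SD_Y)(y − M_Y) + M_X = (10.8/14.8)(49.1 − 45.3) + 41.3
x = 0.729730 × 3.800 + 41.3 = 44.1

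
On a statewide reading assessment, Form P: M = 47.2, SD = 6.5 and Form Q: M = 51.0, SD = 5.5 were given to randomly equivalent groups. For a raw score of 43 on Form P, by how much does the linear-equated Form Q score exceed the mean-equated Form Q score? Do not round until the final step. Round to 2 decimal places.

Mean-equated: 43 + (51.0 − 47.2) = 46.80
Linear-equated: (5.5/6.5)(43 − 47.2) + 51.0 = 47.446
Difference = 47.446 − 46.80 = 0.65

0.65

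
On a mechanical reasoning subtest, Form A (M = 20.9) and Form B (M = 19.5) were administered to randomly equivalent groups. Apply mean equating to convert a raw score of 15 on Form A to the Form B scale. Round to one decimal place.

13.6

Mean equating: y = x + (M_Y − M_X) = 15 + (19.5 − 20.9) = 13.6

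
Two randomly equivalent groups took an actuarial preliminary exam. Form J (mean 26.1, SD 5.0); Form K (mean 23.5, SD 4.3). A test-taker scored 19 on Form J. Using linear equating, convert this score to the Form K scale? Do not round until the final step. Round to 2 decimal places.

17.39

Linear equating: y = (SD_Y/SD_X)(x − M_X) + M_Y
y = (4.3/5.0)(19 − 26.1) + 23.5
y = 0.860000 × -7.1 + 23.5 = -6.1060 + 23.5 = 17.39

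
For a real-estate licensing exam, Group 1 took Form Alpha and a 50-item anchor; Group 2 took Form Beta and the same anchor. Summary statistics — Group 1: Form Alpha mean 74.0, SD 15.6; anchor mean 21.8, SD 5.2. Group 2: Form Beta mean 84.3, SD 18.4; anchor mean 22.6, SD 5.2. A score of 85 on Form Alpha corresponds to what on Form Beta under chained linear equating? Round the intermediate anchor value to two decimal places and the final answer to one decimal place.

94.5

Form Alpha → anchor (Group 1): v = (5.2/15.6)(85 − 74.0) + 21.8 = 25.47
anchor → Form Beta (Group 2): y = (18.4/5.2)(25.47 − 22.6) + 84.3 = 94.5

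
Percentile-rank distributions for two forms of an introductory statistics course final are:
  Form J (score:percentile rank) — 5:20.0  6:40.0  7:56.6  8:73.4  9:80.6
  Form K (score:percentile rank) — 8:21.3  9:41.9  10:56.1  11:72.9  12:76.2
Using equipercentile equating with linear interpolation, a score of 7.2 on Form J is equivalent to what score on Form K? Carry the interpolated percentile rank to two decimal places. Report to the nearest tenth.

10.2

PR of 7.2 on Form J: 56.6 + (7.2 − 7)/(8 − 7) × (73.4 − 56.6) = 59.96
On Form K, PR 59.96 falls between score 10 (PR 56.1) and 11 (PR 72.9).
Interpolate: 10 + (59.96 − 56.1)/(72.9 − 56.1) × (11 − 10) = 10.2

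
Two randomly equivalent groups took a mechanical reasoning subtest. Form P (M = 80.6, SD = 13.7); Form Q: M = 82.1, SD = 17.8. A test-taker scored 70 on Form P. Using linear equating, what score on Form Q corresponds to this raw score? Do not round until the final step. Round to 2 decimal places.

68.33

Linear equating: y = (SD_Y/SD_X)(x − M_X) + M_Y
y = (17.8/13.7)(70 − 80.6) + 82.1
y = 1.299270 × -10.6 + 82.1 = -13.7723 + 82.1 = 68.33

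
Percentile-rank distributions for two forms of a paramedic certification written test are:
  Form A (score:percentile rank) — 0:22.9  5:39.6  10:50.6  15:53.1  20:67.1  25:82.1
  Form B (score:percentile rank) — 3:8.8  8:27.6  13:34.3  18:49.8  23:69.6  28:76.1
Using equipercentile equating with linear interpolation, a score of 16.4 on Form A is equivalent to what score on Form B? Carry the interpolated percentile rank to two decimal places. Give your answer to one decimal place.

PR of 16.4 on Form A: 53.1 + (16.4 − 15)/(20 − 15) × (67.1 − 53.1) = 57.02
On Form B, PR 57.02 falls between score 18 (PR 49.8) and 23 (PR 69.6).
Interpolate: 18 + (57.02 − 49.8)/(69.6 − 49.8) × (23 − 18) = 19.8

19.8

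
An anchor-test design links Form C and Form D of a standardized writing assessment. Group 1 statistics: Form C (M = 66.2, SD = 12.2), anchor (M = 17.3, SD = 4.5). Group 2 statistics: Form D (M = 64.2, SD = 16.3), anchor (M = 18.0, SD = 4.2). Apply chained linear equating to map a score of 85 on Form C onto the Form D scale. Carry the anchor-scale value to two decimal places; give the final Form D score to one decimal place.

Form C → anchor (Group 1): v = (4.5/12.2)(85 − 66.2) + 17.3 = 24.23
anchor → Form D (Group 2): y = (16.3/4.2)(24.23 − 18.0) + 64.2 = 88.4

88.4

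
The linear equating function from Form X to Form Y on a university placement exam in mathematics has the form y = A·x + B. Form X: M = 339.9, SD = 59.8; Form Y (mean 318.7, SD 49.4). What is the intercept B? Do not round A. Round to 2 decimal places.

A = SD_Y / SD_X = 49.4 / 59.8 = 0.826087
B = M_Y − A·M_X = 318.7 − 0.826087 × 339.9 = 37.91

37.91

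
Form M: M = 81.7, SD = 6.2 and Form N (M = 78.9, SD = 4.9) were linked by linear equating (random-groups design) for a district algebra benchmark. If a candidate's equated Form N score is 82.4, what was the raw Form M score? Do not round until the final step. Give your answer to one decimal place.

Invert y = (SD_Y/SD_X)(x − M_X) + M_Y:
x = (SD_X/SD_Y)(y − M_Y) + M_X = (6.2/4.9)(82.4 − 78.9) + 81.7
x = 1.265306 × 3.500 + 81.7 = 86.1

86.1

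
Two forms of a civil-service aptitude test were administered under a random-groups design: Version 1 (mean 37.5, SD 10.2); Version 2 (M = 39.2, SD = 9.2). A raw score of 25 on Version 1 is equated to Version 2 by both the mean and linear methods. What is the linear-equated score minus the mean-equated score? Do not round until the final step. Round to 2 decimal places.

1.23

Mean-equated: 25 + (39.2 − 37.5) = 26.70
Linear-equated: (9.2/10.2)(25 − 37.5) + 39.2 = 27.925
Difference = 27.925 − 26.70 = 1.23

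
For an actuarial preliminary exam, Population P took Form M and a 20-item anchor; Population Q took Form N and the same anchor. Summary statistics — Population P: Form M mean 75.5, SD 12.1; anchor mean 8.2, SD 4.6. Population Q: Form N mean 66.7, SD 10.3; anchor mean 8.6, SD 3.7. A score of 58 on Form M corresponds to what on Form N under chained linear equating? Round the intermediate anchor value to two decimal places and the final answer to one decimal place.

47.1

Form M → anchor (Population P): v = (4.6/12.1)(58 − 75.5) + 8.2 = 1.55
anchor → Form N (Population Q): y = (10.3/3.7)(1.55 − 8.6) + 66.7 = 47.1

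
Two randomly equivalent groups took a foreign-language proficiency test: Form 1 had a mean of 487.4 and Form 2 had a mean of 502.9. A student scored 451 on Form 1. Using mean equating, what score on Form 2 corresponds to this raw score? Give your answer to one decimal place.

466.5

Mean equating: y = x + (M_Y − M_X) = 451 + (502.9 − 487.4) = 466.5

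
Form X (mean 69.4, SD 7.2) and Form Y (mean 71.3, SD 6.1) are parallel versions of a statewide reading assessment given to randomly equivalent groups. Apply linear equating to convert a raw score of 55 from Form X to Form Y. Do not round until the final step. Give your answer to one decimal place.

59.1

Linear equating: y = (SD_Y/SD_X)(x − M_X) + M_Y
y = (6.1/7.2)(55 − 69.4) + 71.3
y = 0.847222 × -14.4 + 71.3 = -12.2000 + 71.3 = 59.1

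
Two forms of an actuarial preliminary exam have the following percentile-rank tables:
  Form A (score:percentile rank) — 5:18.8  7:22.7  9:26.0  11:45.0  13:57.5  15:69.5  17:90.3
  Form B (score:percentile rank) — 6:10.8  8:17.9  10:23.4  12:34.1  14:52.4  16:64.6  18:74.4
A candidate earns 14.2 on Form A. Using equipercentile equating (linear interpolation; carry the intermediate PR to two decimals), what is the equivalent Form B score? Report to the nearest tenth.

16.0

PR of 14.2 on Form A: 57.5 + (14.2 − 13)/(15 − 13) × (69.5 − 57.5) = 64.70
On Form B, PR 64.70 falls between score 16 (PR 64.6) and 18 (PR 74.4).
Interpolate: 16 + (64.70 − 64.6)/(74.4 − 64.6) × (18 − 16) = 16.0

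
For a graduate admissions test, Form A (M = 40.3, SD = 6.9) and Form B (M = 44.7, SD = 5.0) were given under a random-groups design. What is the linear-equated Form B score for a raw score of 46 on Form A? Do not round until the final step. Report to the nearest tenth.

48.8

Linear equating: y = (SD_Y/SD_X)(x − M_X) + M_Y
y = (5.0/6.9)(46 − 40.3) + 44.7
y = 0.724638 × 5.7 + 44.7 = 4.1304 + 44.7 = 48.8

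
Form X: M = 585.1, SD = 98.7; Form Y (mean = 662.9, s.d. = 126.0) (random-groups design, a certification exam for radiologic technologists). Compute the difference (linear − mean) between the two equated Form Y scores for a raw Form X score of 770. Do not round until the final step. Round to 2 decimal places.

51.14

Mean-equated: 770 + (662.9 − 585.1) = 847.80
Linear-equated: (126.0/98.7)(770 − 585.1) + 662.9 = 898.943
Difference = 898.943 − 847.80 = 51.14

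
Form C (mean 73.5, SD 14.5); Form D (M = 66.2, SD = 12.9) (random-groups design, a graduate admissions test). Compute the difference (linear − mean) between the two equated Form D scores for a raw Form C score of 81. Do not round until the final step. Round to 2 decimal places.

Mean-equated: 81 + (66.2 − 73.5) = 73.70
Linear-equated: (12.9/14.5)(81 − 73.5) + 66.2 = 72.872
Difference = 72.872 − 73.70 = -0.83

-0.83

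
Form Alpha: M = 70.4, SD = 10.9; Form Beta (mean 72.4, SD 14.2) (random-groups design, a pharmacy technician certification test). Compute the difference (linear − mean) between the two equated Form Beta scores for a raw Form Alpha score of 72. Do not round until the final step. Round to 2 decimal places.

0.48

Mean-equated: 72 + (72.4 − 70.4) = 74.00
Linear-equated: (14.2/10.9)(72 − 70.4) + 72.4 = 74.484
Difference = 74.484 − 74.00 = 0.48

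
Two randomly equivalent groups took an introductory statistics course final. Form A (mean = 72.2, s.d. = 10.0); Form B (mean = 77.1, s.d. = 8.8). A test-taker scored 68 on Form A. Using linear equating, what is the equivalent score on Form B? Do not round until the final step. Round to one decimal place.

Linear equating: y = (SD_Y/SD_X)(x − M_X) + M_Y
y = (8.8/10.0)(68 − 72.2) + 77.1
y = 0.880000 × -4.2 + 77.1 = -3.6960 + 77.1 = 73.4

73.4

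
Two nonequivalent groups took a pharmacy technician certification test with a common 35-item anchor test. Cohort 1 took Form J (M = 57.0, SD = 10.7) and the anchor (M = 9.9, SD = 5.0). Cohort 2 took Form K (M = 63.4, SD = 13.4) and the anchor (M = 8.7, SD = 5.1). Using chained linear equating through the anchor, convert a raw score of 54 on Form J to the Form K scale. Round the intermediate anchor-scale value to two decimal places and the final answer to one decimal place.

Form J → anchor (Cohort 1): v = (5.0/10.7)(54 − 57.0) + 9.9 = 8.50
anchor → Form K (Cohort 2): y = (13.4/5.1)(8.50 − 8.7) + 63.4 = 62.9

62.9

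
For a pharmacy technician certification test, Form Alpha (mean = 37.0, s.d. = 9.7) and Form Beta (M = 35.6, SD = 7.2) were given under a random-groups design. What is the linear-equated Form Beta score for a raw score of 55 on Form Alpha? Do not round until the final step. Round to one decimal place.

49.0

Linear equating: y = (SD_Y/SD_X)(x − M_X) + M_Y
y = (7.2/9.7)(55 − 37.0) + 35.6
y = 0.742268 × 18.0 + 35.6 = 13.3608 + 35.6 = 49.0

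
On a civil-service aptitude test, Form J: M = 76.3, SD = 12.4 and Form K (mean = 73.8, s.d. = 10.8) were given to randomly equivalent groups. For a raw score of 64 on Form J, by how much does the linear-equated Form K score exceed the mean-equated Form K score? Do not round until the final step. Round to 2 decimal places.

Mean-equated: 64 + (73.8 − 76.3) = 61.50
Linear-equated: (10.8/12.4)(64 − 76.3) + 73.8 = 63.087
Difference = 63.087 − 61.50 = 1.59

1.59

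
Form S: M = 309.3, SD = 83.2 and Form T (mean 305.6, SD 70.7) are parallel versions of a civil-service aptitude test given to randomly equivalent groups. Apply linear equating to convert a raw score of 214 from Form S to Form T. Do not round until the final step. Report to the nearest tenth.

Linear equating: y = (SD_Y/SD_X)(x − M_X) + M_Y
y = (70.7/83.2)(214 − 309.3) + 305.6
y = 0.849760 × -95.3 + 305.6 = -80.9821 + 305.6 = 224.6

224.6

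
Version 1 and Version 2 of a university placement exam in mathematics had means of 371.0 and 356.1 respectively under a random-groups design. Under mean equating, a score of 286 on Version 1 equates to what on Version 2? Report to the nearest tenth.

Mean equating: y = x + (M_Y − M_X) = 286 + (356.1 − 371.0) = 271.1

271.1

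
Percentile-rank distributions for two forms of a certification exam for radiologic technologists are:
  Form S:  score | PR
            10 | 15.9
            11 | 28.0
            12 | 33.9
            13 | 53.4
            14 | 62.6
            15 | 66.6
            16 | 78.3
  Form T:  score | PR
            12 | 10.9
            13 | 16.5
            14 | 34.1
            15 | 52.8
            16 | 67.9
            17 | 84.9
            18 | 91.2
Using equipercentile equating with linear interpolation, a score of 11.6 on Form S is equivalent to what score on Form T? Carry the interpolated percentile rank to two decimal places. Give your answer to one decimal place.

13.9

PR of 11.6 on Form S: 28.0 + (11.6 − 11)/(12 − 11) × (33.9 − 28.0) = 31.54
On Form T, PR 31.54 falls between score 13 (PR 16.5) and 14 (PR 34.1).
Interpolate: 13 + (31.54 − 16.5)/(34.1 − 16.5) × (14 − 13) = 13.9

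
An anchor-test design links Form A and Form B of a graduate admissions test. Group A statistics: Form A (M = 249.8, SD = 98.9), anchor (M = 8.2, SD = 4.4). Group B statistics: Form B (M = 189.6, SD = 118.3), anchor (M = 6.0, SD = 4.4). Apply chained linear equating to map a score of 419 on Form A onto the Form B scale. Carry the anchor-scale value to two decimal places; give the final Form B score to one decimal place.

Form A → anchor (Group A): v = (4.4/98.9)(419 − 249.8) + 8.2 = 15.73
anchor → Form B (Group B): y = (118.3/4.4)(15.73 − 6.0) + 189.6 = 451.2

451.2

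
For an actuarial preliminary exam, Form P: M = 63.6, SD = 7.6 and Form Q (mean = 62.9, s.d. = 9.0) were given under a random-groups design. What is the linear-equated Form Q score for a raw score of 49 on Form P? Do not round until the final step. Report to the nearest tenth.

45.6

Linear equating: y = (SD_Y/SD_X)(x − M_X) + M_Y
y = (9.0/7.6)(49 − 63.6) + 62.9
y = 1.184211 × -14.6 + 62.9 = -17.2895 + 62.9 = 45.6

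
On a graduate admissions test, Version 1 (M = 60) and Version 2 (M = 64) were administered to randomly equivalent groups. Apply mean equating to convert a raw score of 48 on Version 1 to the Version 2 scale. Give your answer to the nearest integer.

Mean equating: y = x + (M_Y − M_X) = 48 + (64 − 60) = 52

52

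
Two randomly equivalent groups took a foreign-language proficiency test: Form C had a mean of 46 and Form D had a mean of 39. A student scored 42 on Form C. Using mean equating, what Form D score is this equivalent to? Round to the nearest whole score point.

35

Mean equating: y = x + (M_Y − M_X) = 42 + (39 − 46) = 35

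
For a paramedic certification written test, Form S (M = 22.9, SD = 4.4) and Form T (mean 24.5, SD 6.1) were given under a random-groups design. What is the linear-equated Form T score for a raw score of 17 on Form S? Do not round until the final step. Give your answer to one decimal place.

Linear equating: y = (SD_Y/SD_X)(x − M_X) + M_Y
y = (6.1/4.4)(17 − 22.9) + 24.5
y = 1.386364 × -5.9 + 24.5 = -8.1795 + 24.5 = 16.3

16.3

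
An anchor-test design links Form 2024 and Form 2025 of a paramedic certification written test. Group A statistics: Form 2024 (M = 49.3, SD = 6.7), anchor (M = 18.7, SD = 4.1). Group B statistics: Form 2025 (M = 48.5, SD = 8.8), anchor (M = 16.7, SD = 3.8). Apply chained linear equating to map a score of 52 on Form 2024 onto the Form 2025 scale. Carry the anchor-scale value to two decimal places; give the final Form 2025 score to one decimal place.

Form 2024 → anchor (Group A): v = (4.1/6.7)(52 − 49.3) + 18.7 = 20.35
anchor → Form 2025 (Group B): y = (8.8/3.8)(20.35 − 16.7) + 48.5 = 57.0

57.0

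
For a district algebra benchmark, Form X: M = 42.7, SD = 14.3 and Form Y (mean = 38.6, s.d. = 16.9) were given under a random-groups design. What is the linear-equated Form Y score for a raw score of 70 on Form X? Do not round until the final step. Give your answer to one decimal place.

Linear equating: y = (SD_Y/SD_X)(x − M_X) + M_Y
y = (16.9/14.3)(70 − 42.7) + 38.6
y = 1.181818 × 27.3 + 38.6 = 32.2636 + 38.6 = 70.9

70.9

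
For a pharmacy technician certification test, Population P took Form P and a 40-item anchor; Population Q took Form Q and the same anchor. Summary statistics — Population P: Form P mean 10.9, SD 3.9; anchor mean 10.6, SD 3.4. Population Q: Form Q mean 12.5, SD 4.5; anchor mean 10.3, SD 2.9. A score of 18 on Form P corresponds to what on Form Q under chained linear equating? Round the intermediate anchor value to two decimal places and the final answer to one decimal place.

22.6

Form P → anchor (Population P): v = (3.4/3.9)(18 − 10.9) + 10.6 = 16.79
anchor → Form Q (Population Q): y = (4.5/2.9)(16.79 − 10.3) + 12.5 = 22.6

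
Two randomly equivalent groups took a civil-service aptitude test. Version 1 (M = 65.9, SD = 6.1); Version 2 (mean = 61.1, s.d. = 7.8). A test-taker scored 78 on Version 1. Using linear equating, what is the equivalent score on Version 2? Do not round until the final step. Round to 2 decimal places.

76.57

Linear equating: y = (SD_Y/SD_X)(x − M_X) + M_Y
y = (7.8/6.1)(78 − 65.9) + 61.1
y = 1.278689 × 12.1 + 61.1 = 15.4721 + 61.1 = 76.57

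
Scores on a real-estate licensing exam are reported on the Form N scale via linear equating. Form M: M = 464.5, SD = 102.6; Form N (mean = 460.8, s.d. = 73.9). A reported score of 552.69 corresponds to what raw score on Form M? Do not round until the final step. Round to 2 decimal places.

Invert y = (SD_Y/SD_X)(x − M_X) + M_Y:
x = (SD_X/SD_Y)(y − M_Y) + M_X = (102.6/73.9)(552.69 − 460.8) + 464.5
x = 1.388363 × 91.890 + 464.5 = 592.08

592.08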